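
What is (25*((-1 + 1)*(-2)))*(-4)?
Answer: 0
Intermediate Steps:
(25*((-1 + 1)*(-2)))*(-4) = (25*(0*(-2)))*(-4) = (25*0)*(-4) = 0*(-4) = 0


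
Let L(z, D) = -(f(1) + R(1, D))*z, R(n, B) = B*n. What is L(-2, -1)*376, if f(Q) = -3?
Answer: -3008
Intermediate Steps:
L(z, D) = -z*(-3 + D) (L(z, D) = -(-3 + D*1)*z = -(-3 + D)*z = -z*(-3 + D))
L(-2, -1)*376 = -2*(3 - 1*(-1))*376 = -2*(3 + 1)*376 = -2*4*376 = -8*376 = -3008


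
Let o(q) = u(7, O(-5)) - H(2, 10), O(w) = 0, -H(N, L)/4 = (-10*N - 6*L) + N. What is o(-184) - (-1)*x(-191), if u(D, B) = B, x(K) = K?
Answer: -503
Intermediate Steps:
H(N, L) = 24*L + 36*N (H(N, L) = -4*((-10*N - 6*L) + N) = -4*(-9*N - 6*L) = 24*L + 36*N)
o(q) = -312 (o(q) = 0 - (24*10 + 36*2) = 0 - (240 + 72) = 0 - 1*312 = 0 - 312 = -312)
o(-184) - (-1)*x(-191) = -312 - (-1)*(-191) = -312 - 1*191 = -312 - 191 = -503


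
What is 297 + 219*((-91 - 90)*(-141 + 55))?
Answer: 3409251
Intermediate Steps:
297 + 219*((-91 - 90)*(-141 + 55)) = 297 + 219*(-181*(-86)) = 297 + 219*15566 = 297 + 3408954 = 3409251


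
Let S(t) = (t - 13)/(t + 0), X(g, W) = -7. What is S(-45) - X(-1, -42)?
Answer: 373/45 ≈ 8.2889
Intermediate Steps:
S(t) = (-13 + t)/t
S(-45) - X(-1, -42) = (-13 - 45)/(-45) - 1*(-7) = -1/45*(-58) + 7 = 58/45 + 7 = 373/45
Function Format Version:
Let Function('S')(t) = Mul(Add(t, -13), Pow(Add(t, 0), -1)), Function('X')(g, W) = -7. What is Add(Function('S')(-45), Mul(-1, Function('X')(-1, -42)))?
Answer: Rational(373, 45) ≈ 8.2889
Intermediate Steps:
Function('S')(t) = Mul(Pow(t, -1), Add(-13, t)) (Function('S')(t) = Mul(Add(-13, t), Pow(t, -1)) = Mul(Pow(t, -1), Add(-13, t)))
Add(Function('S')(-45), Mul(-1, Function('X')(-1, -42))) = Add(Mul(Pow(-45, -1), Add(-13, -45)), Mul(-1, -7)) = Add(Mul(Rational(-1, 45), -58), 7) = Add(Rational(58, 45), 7) = Rational(373, 45)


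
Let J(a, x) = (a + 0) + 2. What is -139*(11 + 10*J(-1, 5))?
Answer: -2919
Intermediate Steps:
J(a, x) = 2 + a (J(a, x) = a + 2 = 2 + a)
-139*(11 + 10*J(-1, 5)) = -139*(11 + 10*(2 - 1)) = -139*(11 + 10*1) = -139*(11 + 10) = -139*21 = -2919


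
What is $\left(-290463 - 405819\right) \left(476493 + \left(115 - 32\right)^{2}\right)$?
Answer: $-336570185724$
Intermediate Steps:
$\left(-290463 - 405819\right) \left(476493 + \left(115 - 32\right)^{2}\right) = - 696282 \left(476493 + 83^{2}\right) = - 696282 \left(476493 + 6889\right) = \left(-696282\right) 483382 = -336570185724$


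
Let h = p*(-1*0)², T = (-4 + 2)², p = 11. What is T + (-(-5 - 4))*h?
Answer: 4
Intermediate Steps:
T = 4 (T = (-2)² = 4)
h = 0 (h = 11*(-1*0)² = 11*0² = 11*0 = 0)
T + (-(-5 - 4))*h = 4 - (-5 - 4)*0 = 4 - 1*(-9)*0 = 4 + 9*0 = 4 + 0 = 4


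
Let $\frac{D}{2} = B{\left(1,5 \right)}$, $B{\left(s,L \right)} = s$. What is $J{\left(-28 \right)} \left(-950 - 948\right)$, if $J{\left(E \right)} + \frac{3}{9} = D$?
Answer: $- \frac{9490}{3} \approx -3163.3$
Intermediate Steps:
$D = 2$ ($D = 2 \cdot 1 = 2$)
$J{\left(E \right)} = \frac{5}{3}$ ($J{\left(E \right)} = - \frac{1}{3} + 2 = \frac{5}{3}$)
$J{\left(-28 \right)} \left(-950 - 948\right) = \frac{5 \left(-950 - 948\right)}{3} = \frac{5}{3} \left(-1898\right) = - \frac{9490}{3}$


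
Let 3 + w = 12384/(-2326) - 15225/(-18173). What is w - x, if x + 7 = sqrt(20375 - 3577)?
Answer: -10279745/21135199 - sqrt(16798) ≈ -130.09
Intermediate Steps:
x = -7 + sqrt(16798) (x = -7 + sqrt(20375 - 3577) = -7 + sqrt(16798) ≈ 122.61)
w = -158226138/21135199 (w = -3 + (12384/(-2326) - 15225/(-18173)) = -3 + (12384*(-1/2326) - 15225*(-1/18173)) = -3 + (-6192/1163 + 15225/18173) = -3 - 94820541/21135199 = -158226138/21135199 ≈ -7.4864)
w - x = -158226138/21135199 - (-7 + sqrt(16798)) = -158226138/21135199 + (7 - sqrt(16798)) = -10279745/21135199 - sqrt(16798)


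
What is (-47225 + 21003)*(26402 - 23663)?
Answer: -71822058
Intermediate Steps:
(-47225 + 21003)*(26402 - 23663) = -26222*2739 = -71822058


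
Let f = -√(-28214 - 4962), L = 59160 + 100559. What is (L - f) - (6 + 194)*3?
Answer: 159119 + 2*I*√8294 ≈ 1.5912e+5 + 182.14*I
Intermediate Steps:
L = 159719
f = -2*I*√8294 (f = -√(-33176) = -2*I*√8294 ≈ -182.14*I)
(L - f) - (6 + 194)*3 = (159719 - (-2)*I*√8294) - (6 + 194)*3 = (159719 + 2*I*√8294) - 200*3 = (159719 + 2*I*√8294) - 1*600 = (159719 + 2*I*√8294) - 600 = 159119 + 2*I*√8294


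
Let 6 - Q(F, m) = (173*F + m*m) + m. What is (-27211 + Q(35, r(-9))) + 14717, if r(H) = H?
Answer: -18615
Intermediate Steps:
Q(F, m) = 6 - m - m**2 - 173*F (Q(F, m) = 6 - ((173*F + m*m) + m) = 6 - ((173*F + m**2) + m) = 6 - ((m**2 + 173*F) + m) = 6 - (m + m**2 + 173*F) = 6 + (-m - m**2 - 173*F) = 6 - m - m**2 - 173*F)
(-27211 + Q(35, r(-9))) + 14717 = (-27211 + (6 - 1*(-9) - 1*(-9)**2 - 173*35)) + 14717 = (-27211 + (6 + 9 - 1*81 - 6055)) + 14717 = (-27211 + (6 + 9 - 81 - 6055)) + 14717 = (-27211 - 6121) + 14717 = -33332 + 14717 = -18615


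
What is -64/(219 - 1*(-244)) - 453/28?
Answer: -211531/12964 ≈ -16.317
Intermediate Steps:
-64/(219 - 1*(-244)) - 453/28 = -64/(219 + 244) - 453*1/28 = -64/463 - 453/28 = -211531/12964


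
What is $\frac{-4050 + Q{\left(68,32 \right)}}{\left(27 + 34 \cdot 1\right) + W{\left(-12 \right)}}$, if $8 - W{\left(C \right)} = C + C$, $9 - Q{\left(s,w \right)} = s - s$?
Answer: $- \frac{1347}{31} \approx -43.452$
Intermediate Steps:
$Q{\left(s,w \right)} = 9$ ($Q{\left(s,w \right)} = 9 - \left(s - s\right) = 9 - 0 = 9 + 0 = 9$)
$W{\left(C \right)} = 8 - 2 C$ ($W{\left(C \right)} = 8 - \left(C + C\right) = 8 - 2 C$)
$\frac{-4050 + Q{\left(68,32 \right)}}{\left(27 + 34 \cdot 1\right) + W{\left(-12 \right)}} = \frac{-4050 + 9}{\left(27 + 34 \cdot 1\right) + \left(8 - -24\right)} = - \frac{4041}{\left(27 + 34\right) + \left(8 + 24\right)} = - \frac{4041}{61 + 32} = - \frac{4041}{93} = \left(-4041\right) \frac{1}{93} = - \frac{1347}{31}$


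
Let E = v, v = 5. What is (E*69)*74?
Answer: 25530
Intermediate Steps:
E = 5
(E*69)*74 = (5*69)*74 = 345*74 = 25530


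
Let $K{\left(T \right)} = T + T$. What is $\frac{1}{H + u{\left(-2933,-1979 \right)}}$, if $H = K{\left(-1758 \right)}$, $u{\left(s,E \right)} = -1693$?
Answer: $- \frac{1}{5209} \approx -0.00019198$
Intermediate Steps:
$K{\left(T \right)} = 2 T$
$H = -3516$ ($H = 2 \left(-1758\right) = -3516$)
$\frac{1}{H + u{\left(-2933,-1979 \right)}} = \frac{1}{-3516 - 1693} = \frac{1}{-5209} = - \frac{1}{5209}$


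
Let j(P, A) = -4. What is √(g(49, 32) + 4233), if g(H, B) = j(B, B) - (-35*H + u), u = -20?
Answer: 2*√1491 ≈ 77.227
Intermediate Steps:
g(H, B) = 16 + 35*H (g(H, B) = -4 - (-35*H - 20) = -4 - (-20 - 35*H) = -4 + (20 + 35*H) = 16 + 35*H)
√(g(49, 32) + 4233) = √((16 + 35*49) + 4233) = √((16 + 1715) + 4233) = √(1731 + 4233) = √5964 = 2*√1491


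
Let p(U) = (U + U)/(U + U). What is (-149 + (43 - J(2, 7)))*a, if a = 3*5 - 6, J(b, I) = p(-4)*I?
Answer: -1017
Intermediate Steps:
p(U) = 1 (p(U) = (2*U)/((2*U)) = (2*U)*(1/(2*U)) = 1)
J(b, I) = I (J(b, I) = 1*I = I)
a = 9 (a = 15 - 6 = 9)
(-149 + (43 - J(2, 7)))*a = (-149 + (43 - 1*7))*9 = (-149 + (43 - 7))*9 = (-149 + 36)*9 = -113*9 = -1017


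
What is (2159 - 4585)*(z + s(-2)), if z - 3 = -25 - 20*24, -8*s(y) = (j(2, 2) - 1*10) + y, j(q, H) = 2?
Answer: 2429639/2 ≈ 1.2148e+6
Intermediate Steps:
s(y) = 1 - y/8 (s(y) = -((2 - 1*10) + y)/8 = -((2 - 10) + y)/8 = -(-8 + y)/8 = 1 - y/8)
z = -502 (z = 3 + (-25 - 20*24) = 3 + (-25 - 480) = 3 - 505 = -502)
(2159 - 4585)*(z + s(-2)) = (2159 - 4585)*(-502 + (1 - ⅛*(-2))) = -2426*(-502 + (1 + ¼)) = -2426*(-502 + 5/4) = -2426*(-2003/4) = 2429639/2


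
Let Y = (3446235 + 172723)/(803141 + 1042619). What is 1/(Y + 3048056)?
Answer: 131840/401855961537 ≈ 3.2808e-7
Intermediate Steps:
Y = 258497/131840 (Y = 3618958/1845760 = 3618958*(1/1845760) = 258497/131840 ≈ 1.9607)
1/(Y + 3048056) = 1/(258497/131840 + 3048056) = 1/(401855961537/131840) = 131840/401855961537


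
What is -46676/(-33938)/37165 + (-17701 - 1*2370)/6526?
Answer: -12657681751047/4115640727510 ≈ -3.0755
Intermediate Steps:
-46676/(-33938)/37165 + (-17701 - 1*2370)/6526 = -46676*(-1/33938)*(1/37165) + (-17701 - 2370)*(1/6526) = (23338/16969)*(1/37165) - 20071*1/6526 = 23338/630652885 - 20071/6526 = -12657681751047/4115640727510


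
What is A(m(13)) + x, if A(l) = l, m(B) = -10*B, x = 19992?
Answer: 19862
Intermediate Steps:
A(m(13)) + x = -10*13 + 19992 = -130 + 19992 = 19862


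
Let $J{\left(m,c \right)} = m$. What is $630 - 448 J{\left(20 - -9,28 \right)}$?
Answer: $-12362$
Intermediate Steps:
$630 - 448 J{\left(20 - -9,28 \right)} = 630 - 448 \left(20 - -9\right) = 630 - 448 \left(20 + 9\right) = 630 - 12992 = -12362$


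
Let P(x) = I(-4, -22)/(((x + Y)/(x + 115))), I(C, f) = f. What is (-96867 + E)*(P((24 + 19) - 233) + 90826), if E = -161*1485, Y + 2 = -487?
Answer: -20717892422208/679 ≈ -3.0512e+10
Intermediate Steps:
Y = -489 (Y = -2 - 487 = -489)
P(x) = -22*(115 + x)/(-489 + x) (P(x) = -22*(x + 115)/(x - 489) = -22*(115 + x)/(-489 + x))
E = -239085
(-96867 + E)*(P((24 + 19) - 233) + 90826) = (-96867 - 239085)*(22*(-115 - ((24 + 19) - 233))/(-489 + ((24 + 19) - 233)) + 90826) = -335952*(22*(-115 - (43 - 233))/(-489 + (43 - 233)) + 90826) = -335952*(22*(-115 - 1*(-190))/(-489 - 190) + 90826) = -335952*(22*(-115 + 190)/(-679) + 90826) = -335952*(22*(-1/679)*75 + 90826) = -335952*(-1650/679 + 90826) = -335952*61669204/679 = -20717892422208/679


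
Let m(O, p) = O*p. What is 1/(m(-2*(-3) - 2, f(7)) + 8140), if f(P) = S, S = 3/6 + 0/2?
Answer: 1/8142 ≈ 0.00012282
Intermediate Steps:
S = ½ (S = 3*(⅙) + 0*(½) = ½ + 0 = ½ ≈ 0.50000)
f(P) = ½
1/(m(-2*(-3) - 2, f(7)) + 8140) = 1/((-2*(-3) - 2)*(½) + 8140) = 1/((6 - 2)*(½) + 8140) = 1/(4*(½) + 8140) = 1/(2 + 8140) = 1/8142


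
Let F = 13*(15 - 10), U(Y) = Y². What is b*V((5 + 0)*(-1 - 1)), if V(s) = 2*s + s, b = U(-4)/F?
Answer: -96/13 ≈ -7.3846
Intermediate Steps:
F = 65 (F = 13*5 = 65)
b = 16/65 (b = (-4)²/65 = 16*(1/65) = 16/65 ≈ 0.24615)
V(s) = 3*s
b*V((5 + 0)*(-1 - 1)) = 16*(3*((5 + 0)*(-1 - 1)))/65 = 16*(3*(5*(-2)))/65 = 16*(3*(-10))/65 = (16/65)*(-30) = -96/13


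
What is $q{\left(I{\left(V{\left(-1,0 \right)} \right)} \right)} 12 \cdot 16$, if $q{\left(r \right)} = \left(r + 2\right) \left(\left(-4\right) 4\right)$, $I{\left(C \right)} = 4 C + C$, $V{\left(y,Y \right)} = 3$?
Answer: $-52224$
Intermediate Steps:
$I{\left(C \right)} = 5 C$
$q{\left(r \right)} = -32 - 16 r$ ($q{\left(r \right)} = \left(2 + r\right) \left(-16\right) = -32 - 16 r$)
$q{\left(I{\left(V{\left(-1,0 \right)} \right)} \right)} 12 \cdot 16 = \left(-32 - 16 \cdot 5 \cdot 3\right) 12 \cdot 16 = \left(-32 - 240\right) 12 \cdot 16 = \left(-272\right) 12 \cdot 16 = \left(-3264\right) 16 = -52224$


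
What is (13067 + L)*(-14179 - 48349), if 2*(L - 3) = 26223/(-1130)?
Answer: -461331224464/565 ≈ -8.1652e+8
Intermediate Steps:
L = -19443/2260 (L = 3 + (26223/(-1130))/2 = 3 + (26223*(-1/1130))/2 = 3 + (½)*(-26223/1130) = 3 - 26223/2260 = -19443/2260 ≈ -8.6031)
(13067 + L)*(-14179 - 48349) = (13067 - 19443/2260)*(-14179 - 48349) = (29511977/2260)*(-62528) = -461331224464/565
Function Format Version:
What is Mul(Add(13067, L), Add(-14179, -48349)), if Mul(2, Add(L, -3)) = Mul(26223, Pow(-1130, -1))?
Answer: Rational(-461331224464, 565) ≈ -8.1652e+8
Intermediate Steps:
L = Rational(-19443, 2260) (L = Add(3, Mul(Rational(1, 2), Mul(26223, Pow(-1130, -1)))) = Add(3, Mul(Rational(1, 2), Mul(26223, Rational(-1, 1130)))) = Add(3, Mul(Rational(1, 2), Rational(-26223, 1130))) = Add(3, Rational(-26223, 2260)) = Rational(-19443, 2260) ≈ -8.6031)
Mul(Add(13067, L), Add(-14179, -48349)) = Mul(Add(13067, Rational(-19443, 2260)), Add(-14179, -48349)) = Mul(Rational(29511977, 2260), -62528) = Rational(-461331224464, 565)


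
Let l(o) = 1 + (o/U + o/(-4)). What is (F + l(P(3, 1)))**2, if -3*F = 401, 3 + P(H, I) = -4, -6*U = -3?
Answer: 3024121/144 ≈ 21001.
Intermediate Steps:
U = 1/2 (U = -1/6*(-3) = 1/2 ≈ 0.50000)
P(H, I) = -7 (P(H, I) = -3 - 4 = -7)
F = -401/3 (F = -1/3*401 = -401/3 ≈ -133.67)
l(o) = 1 + 7*o/4 (l(o) = 1 + (o/(1/2) + o/(-4)) = 1 + (o*2 + o*(-1/4)) = 1 + (2*o - o/4) = 1 + 7*o/4)
(F + l(P(3, 1)))**2 = (-401/3 + (1 + (7/4)*(-7)))**2 = (-401/3 + (1 - 49/4))**2 = (-401/3 - 45/4)**2 = (-1739/12)**2 = 3024121/144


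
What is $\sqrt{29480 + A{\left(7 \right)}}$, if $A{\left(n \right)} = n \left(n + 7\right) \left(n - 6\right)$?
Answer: $\sqrt{29578} \approx 171.98$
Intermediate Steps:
$A{\left(n \right)} = n \left(-6 + n\right) \left(7 + n\right)$ ($A{\left(n \right)} = n \left(7 + n\right) \left(-6 + n\right) = n \left(-6 + n\right) \left(7 + n\right)$)
$\sqrt{29480 + A{\left(7 \right)}} = \sqrt{29480 + 7 \left(-42 + 7 + 7^{2}\right)} = \sqrt{29480 + 7 \left(-42 + 7 + 49\right)} = \sqrt{29480 + 7 \cdot 14} = \sqrt{29480 + 98} = \sqrt{29578}$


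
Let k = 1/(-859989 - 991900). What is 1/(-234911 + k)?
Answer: -1851889/435029096880 ≈ -4.2569e-6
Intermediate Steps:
k = -1/1851889 (k = 1/(-1851889) = -1/1851889 ≈ -5.3999e-7)
1/(-234911 + k) = 1/(-234911 - 1/1851889) = 1/(-435029096880/1851889) = -1851889/435029096880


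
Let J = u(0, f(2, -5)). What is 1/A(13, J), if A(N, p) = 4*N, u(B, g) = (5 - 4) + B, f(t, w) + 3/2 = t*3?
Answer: 1/52 ≈ 0.019231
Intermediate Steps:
f(t, w) = -3/2 + 3*t (f(t, w) = -3/2 + t*3 = -3/2 + 3*t)
u(B, g) = 1 + B
J = 1 (J = 1 + 0 = 1)
1/A(13, J) = 1/(4*13) = 1/52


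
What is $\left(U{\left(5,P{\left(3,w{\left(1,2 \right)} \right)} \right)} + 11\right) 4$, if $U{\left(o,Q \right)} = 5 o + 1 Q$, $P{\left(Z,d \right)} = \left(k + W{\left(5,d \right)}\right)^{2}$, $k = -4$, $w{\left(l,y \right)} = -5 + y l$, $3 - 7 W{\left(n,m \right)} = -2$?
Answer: $\frac{9172}{49} \approx 187.18$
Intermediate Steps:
$W{\left(n,m \right)} = \frac{5}{7}$ ($W{\left(n,m \right)} = \frac{3}{7} - - \frac{2}{7} = \frac{3}{7} + \frac{2}{7} = \frac{5}{7}$)
$w{\left(l,y \right)} = -5 + l y$
$P{\left(Z,d \right)} = \frac{529}{49}$ ($P{\left(Z,d \right)} = \left(-4 + \frac{5}{7}\right)^{2} = \left(- \frac{23}{7}\right)^{2} = \frac{529}{49}$)
$U{\left(o,Q \right)} = Q + 5 o$ ($U{\left(o,Q \right)} = 5 o + Q = Q + 5 o$)
$\left(U{\left(5,P{\left(3,w{\left(1,2 \right)} \right)} \right)} + 11\right) 4 = \left(\left(\frac{529}{49} + 5 \cdot 5\right) + 11\right) 4 = \left(\left(\frac{529}{49} + 25\right) + 11\right) 4 = \left(\frac{1754}{49} + 11\right) 4 = \frac{2293}{49} \cdot 4 = \frac{9172}{49}$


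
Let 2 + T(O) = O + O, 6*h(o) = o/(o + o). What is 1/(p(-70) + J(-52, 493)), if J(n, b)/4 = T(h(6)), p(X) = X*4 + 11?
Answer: -3/829 ≈ -0.0036188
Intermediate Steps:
p(X) = 11 + 4*X (p(X) = 4*X + 11 = 11 + 4*X)
h(o) = 1/12 (h(o) = (o/(o + o))/6 = (o/((2*o)))/6 = (o*(1/(2*o)))/6 = (⅙)*(½) = 1/12)
T(O) = -2 + 2*O (T(O) = -2 + (O + O) = -2 + 2*O)
J(n, b) = -22/3 (J(n, b) = 4*(-2 + 2*(1/12)) = 4*(-2 + ⅙) = 4*(-11/6) = -22/3)
1/(p(-70) + J(-52, 493)) = 1/((11 + 4*(-70)) - 22/3) = 1/((11 - 280) - 22/3) = 1/(-269 - 22/3) = 1/(-829/3) = -3/829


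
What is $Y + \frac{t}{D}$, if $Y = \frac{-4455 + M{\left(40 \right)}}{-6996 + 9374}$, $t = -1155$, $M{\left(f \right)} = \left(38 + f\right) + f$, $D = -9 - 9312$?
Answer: $- \frac{12559529}{7388446} \approx -1.6999$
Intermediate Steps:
$D = -9321$ ($D = -9 - 9312 = -9321$)
$M{\left(f \right)} = 38 + 2 f$
$Y = - \frac{4337}{2378}$ ($Y = \frac{-4455 + \left(38 + 2 \cdot 40\right)}{-6996 + 9374} = \frac{-4455 + \left(38 + 80\right)}{2378} = \left(-4455 + 118\right) \frac{1}{2378} = \left(-4337\right) \frac{1}{2378} = - \frac{4337}{2378} \approx -1.8238$)
$Y + \frac{t}{D} = - \frac{4337}{2378} - \frac{1155}{-9321} = - \frac{4337}{2378} - - \frac{385}{3107} = - \frac{4337}{2378} + \frac{385}{3107} = - \frac{12559529}{7388446}$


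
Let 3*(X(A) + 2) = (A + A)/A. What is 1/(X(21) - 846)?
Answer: -3/2542 ≈ -0.0011802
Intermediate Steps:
X(A) = -4/3 (X(A) = -2 + ((A + A)/A)/3 = -2 + ((2*A)/A)/3 = -2 + (⅓)*2 = -2 + ⅔ = -4/3)
1/(X(21) - 846) = 1/(-4/3 - 846) = 1/(-2542/3) = -3/2542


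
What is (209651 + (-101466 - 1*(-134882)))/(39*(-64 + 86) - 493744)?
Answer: -243067/492886 ≈ -0.49315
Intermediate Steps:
(209651 + (-101466 - 1*(-134882)))/(39*(-64 + 86) - 493744) = (209651 + (-101466 + 134882))/(39*22 - 493744) = (209651 + 33416)/(858 - 493744) = 243067/(-492886) = 243067*(-1/492886) = -243067/492886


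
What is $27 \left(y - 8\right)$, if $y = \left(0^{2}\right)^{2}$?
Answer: $-216$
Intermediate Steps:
$y = 0$ ($y = 0^{2} = 0$)
$27 \left(y - 8\right) = 27 \left(0 - 8\right) = 27 \left(-8\right) = -216$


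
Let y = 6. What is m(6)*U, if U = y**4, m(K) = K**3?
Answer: 279936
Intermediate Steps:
U = 1296 (U = 6**4 = 1296)
m(6)*U = 6**3*1296 = 216*1296 = 279936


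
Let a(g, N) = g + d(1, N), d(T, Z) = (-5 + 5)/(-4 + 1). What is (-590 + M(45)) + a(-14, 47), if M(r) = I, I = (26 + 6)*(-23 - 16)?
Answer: -1852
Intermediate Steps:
d(T, Z) = 0 (d(T, Z) = 0/(-3) = 0*(-⅓) = 0)
a(g, N) = g (a(g, N) = g + 0 = g)
I = -1248 (I = 32*(-39) = -1248)
M(r) = -1248
(-590 + M(45)) + a(-14, 47) = (-590 - 1248) - 14 = -1838 - 14 = -1852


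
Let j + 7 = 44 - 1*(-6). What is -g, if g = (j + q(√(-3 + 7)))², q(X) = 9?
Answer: -2704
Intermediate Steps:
j = 43 (j = -7 + (44 - 1*(-6)) = -7 + (44 + 6) = -7 + 50 = 43)
g = 2704 (g = (43 + 9)² = 52² = 2704)
-g = -1*2704 = -2704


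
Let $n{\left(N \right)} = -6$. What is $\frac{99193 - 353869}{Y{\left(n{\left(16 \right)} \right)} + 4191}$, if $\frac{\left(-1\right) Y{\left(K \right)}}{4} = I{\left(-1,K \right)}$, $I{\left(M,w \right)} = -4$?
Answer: $- \frac{254676}{4207} \approx -60.536$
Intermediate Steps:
$Y{\left(K \right)} = 16$ ($Y{\left(K \right)} = \left(-4\right) \left(-4\right) = 16$)
$\frac{99193 - 353869}{Y{\left(n{\left(16 \right)} \right)} + 4191} = \frac{99193 - 353869}{16 + 4191} = - \frac{254676}{4207}$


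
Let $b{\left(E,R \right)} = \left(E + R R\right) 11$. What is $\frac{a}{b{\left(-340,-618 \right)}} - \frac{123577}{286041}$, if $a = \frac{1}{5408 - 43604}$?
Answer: $- \frac{943450413703669}{2183784197563584} \approx -0.43203$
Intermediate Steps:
$b{\left(E,R \right)} = 11 E + 11 R^{2}$ ($b{\left(E,R \right)} = \left(E + R^{2}\right) 11 = 11 E + 11 R^{2}$)
$a = - \frac{1}{38196}$ ($a = \frac{1}{-38196} = - \frac{1}{38196} \approx -2.6181 \cdot 10^{-5}$)
$\frac{a}{b{\left(-340,-618 \right)}} - \frac{123577}{286041} = - \frac{1}{38196 \left(11 \left(-340\right) + 11 \left(-618\right)^{2}\right)} - \frac{123577}{286041} = - \frac{1}{38196 \left(-3740 + 11 \cdot 381924\right)} - \frac{123577}{286041} = - \frac{1}{38196 \left(-3740 + 4201164\right)} - \frac{123577}{286041} = - \frac{1}{38196 \cdot 4197424} - \frac{123577}{286041} = \left(- \frac{1}{38196}\right) \frac{1}{4197424} - \frac{123577}{286041} = - \frac{1}{160324807104} - \frac{123577}{286041} = - \frac{943450413703669}{2183784197563584}$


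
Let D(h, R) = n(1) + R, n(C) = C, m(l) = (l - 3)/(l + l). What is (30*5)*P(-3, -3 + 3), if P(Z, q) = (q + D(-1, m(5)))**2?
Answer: 216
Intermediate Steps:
m(l) = (-3 + l)/(2*l) (m(l) = (-3 + l)/((2*l)) = (-3 + l)*(1/(2*l)) = (-3 + l)/(2*l))
D(h, R) = 1 + R
P(Z, q) = (6/5 + q)**2 (P(Z, q) = (q + (1 + (1/2)*(-3 + 5)/5))**2 = (q + (1 + (1/2)*(1/5)*2))**2 = (q + (1 + 1/5))**2 = (q + 6/5)**2 = (6/5 + q)**2)
(30*5)*P(-3, -3 + 3) = (30*5)*((6 + 5*(-3 + 3))**2/25) = 150*((6 + 5*0)**2/25) = 150*((6 + 0)**2/25) = 150*((1/25)*6**2) = 150*((1/25)*36) = 150*(36/25) = 216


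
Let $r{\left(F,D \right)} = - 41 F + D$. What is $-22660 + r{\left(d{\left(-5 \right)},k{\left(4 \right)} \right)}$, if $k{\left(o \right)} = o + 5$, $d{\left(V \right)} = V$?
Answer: $-22446$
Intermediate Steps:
$k{\left(o \right)} = 5 + o$
$r{\left(F,D \right)} = D - 41 F$
$-22660 + r{\left(d{\left(-5 \right)},k{\left(4 \right)} \right)} = -22660 + \left(\left(5 + 4\right) - -205\right) = -22660 + \left(9 + 205\right) = -22660 + 214 = -22446$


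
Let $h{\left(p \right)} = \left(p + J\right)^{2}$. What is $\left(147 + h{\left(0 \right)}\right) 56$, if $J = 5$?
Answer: $9632$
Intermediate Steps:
$h{\left(p \right)} = \left(5 + p\right)^{2}$ ($h{\left(p \right)} = \left(p + 5\right)^{2} = \left(5 + p\right)^{2}$)
$\left(147 + h{\left(0 \right)}\right) 56 = \left(147 + \left(5 + 0\right)^{2}\right) 56 = \left(147 + 5^{2}\right) 56 = \left(147 + 25\right) 56 = 172 \cdot 56 = 9632$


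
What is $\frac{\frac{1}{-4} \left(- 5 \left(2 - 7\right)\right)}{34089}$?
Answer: $- \frac{25}{136356} \approx -0.00018334$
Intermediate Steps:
$\frac{\frac{1}{-4} \left(- 5 \left(2 - 7\right)\right)}{34089} = - \frac{\left(-5\right) \left(-5\right)}{4} \cdot \frac{1}{34089} = \left(- \frac{1}{4}\right) 25 \cdot \frac{1}{34089} = \left(- \frac{25}{4}\right) \frac{1}{34089} = - \frac{25}{136356}$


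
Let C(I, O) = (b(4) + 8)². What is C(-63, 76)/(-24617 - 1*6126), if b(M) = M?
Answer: -144/30743 ≈ -0.0046840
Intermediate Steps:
C(I, O) = 144 (C(I, O) = (4 + 8)² = 12² = 144)
C(-63, 76)/(-24617 - 1*6126) = 144/(-24617 - 1*6126) = 144/(-24617 - 6126) = 144/(-30743) = 144*(-1/30743) = -144/30743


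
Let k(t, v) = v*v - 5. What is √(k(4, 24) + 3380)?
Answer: 3*√439 ≈ 62.857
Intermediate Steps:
k(t, v) = -5 + v² (k(t, v) = v² - 5 = -5 + v²)
√(k(4, 24) + 3380) = √((-5 + 24²) + 3380) = √((-5 + 576) + 3380) = √(571 + 3380) = √3951 = 3*√439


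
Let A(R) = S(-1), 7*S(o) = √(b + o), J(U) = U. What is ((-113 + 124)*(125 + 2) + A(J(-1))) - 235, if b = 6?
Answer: 1162 + √5/7 ≈ 1162.3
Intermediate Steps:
S(o) = √(6 + o)/7
A(R) = √5/7 (A(R) = √(6 - 1)/7 = √5/7)
((-113 + 124)*(125 + 2) + A(J(-1))) - 235 = ((-113 + 124)*(125 + 2) + √5/7) - 235 = (11*127 + √5/7) - 235 = (1397 + √5/7) - 235 = 1162 + √5/7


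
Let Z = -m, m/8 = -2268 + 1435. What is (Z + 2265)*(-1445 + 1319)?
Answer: -1125054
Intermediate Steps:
m = -6664 (m = 8*(-2268 + 1435) = 8*(-833) = -6664)
Z = 6664 (Z = -1*(-6664) = 6664)
(Z + 2265)*(-1445 + 1319) = (6664 + 2265)*(-1445 + 1319) = 8929*(-126) = -1125054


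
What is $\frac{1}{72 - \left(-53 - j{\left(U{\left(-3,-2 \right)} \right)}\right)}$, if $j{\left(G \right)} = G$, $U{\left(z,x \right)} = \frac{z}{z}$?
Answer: $\frac{1}{126} \approx 0.0079365$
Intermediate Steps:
$U{\left(z,x \right)} = 1$
$\frac{1}{72 - \left(-53 - j{\left(U{\left(-3,-2 \right)} \right)}\right)} = \frac{1}{72 + \left(\left(\left(-14\right) \left(-16\right) + 1\right) - 171\right)} = \frac{1}{72 + \left(\left(224 + 1\right) - 171\right)} = \frac{1}{72 + \left(225 - 171\right)} = \frac{1}{72 + 54} = \frac{1}{126}$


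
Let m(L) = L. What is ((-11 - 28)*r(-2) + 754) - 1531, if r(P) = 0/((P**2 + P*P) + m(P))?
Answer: -777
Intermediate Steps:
r(P) = 0 (r(P) = 0/((P**2 + P*P) + P) = 0/((P**2 + P**2) + P) = 0/(2*P**2 + P) = 0/(P + 2*P**2) = 0)
((-11 - 28)*r(-2) + 754) - 1531 = ((-11 - 28)*0 + 754) - 1531 = (-39*0 + 754) - 1531 = (0 + 754) - 1531 = 754 - 1531 = -777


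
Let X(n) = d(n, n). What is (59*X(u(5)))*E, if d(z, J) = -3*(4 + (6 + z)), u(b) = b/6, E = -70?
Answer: 134225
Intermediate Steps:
u(b) = b/6 (u(b) = b*(⅙) = b/6)
d(z, J) = -30 - 3*z (d(z, J) = -3*(10 + z) = -30 - 3*z)
X(n) = -30 - 3*n
(59*X(u(5)))*E = (59*(-30 - 5/2))*(-70) = (59*(-65/2))*(-70) = -3835/2*(-70) = 134225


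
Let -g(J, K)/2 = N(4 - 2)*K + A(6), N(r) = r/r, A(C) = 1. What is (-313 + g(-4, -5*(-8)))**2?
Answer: 156025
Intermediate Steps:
N(r) = 1
g(J, K) = -2 - 2*K (g(J, K) = -2*(1*K + 1) = -2*(K + 1) = -2*(1 + K) = -2 - 2*K)
(-313 + g(-4, -5*(-8)))**2 = (-313 + (-2 - (-10)*(-8)))**2 = (-313 + (-2 - 2*40))**2 = (-313 + (-2 - 80))**2 = (-313 - 82)**2 = (-395)**2 = 156025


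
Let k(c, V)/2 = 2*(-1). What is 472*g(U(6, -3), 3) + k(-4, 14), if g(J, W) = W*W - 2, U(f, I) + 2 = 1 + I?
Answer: 3300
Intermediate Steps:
U(f, I) = -1 + I (U(f, I) = -2 + (1 + I) = -1 + I)
k(c, V) = -4 (k(c, V) = 2*(2*(-1)) = 2*(-2) = -4)
g(J, W) = -2 + W**2 (g(J, W) = W**2 - 2 = -2 + W**2)
472*g(U(6, -3), 3) + k(-4, 14) = 472*(-2 + 3**2) - 4 = 472*(-2 + 9) - 4 = 472*7 - 4 = 3304 - 4 = 3300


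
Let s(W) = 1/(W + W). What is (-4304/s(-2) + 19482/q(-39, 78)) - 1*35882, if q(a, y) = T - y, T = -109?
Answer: -206472/11 ≈ -18770.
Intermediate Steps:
s(W) = 1/(2*W)
q(a, y) = -109 - y
(-4304/s(-2) + 19482/q(-39, 78)) - 1*35882 = (-4304/((½)/(-2)) + 19482/(-109 - 1*78)) - 1*35882 = (-4304/((½)*(-½)) + 19482/(-109 - 78)) - 35882 = (-4304/(-¼) + 19482/(-187)) - 35882 = (-4304*(-4) + 19482*(-1/187)) - 35882 = (17216 - 1146/11) - 35882 = 188230/11 - 35882 = -206472/11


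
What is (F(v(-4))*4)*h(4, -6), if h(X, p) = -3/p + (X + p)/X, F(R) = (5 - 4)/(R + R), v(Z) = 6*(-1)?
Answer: 0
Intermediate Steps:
v(Z) = -6
F(R) = 1/(2*R)
h(X, p) = -3/p + (X + p)/X
(F(v(-4))*4)*h(4, -6) = (((1/2)/(-6))*4)*(1 - 3/(-6) - 6/4) = (((1/2)*(-1/6))*4)*(1 - 3*(-1/6) - 6*1/4) = (-1/12*4)*(1 + 1/2 - 3/2) = -1/3*0 = 0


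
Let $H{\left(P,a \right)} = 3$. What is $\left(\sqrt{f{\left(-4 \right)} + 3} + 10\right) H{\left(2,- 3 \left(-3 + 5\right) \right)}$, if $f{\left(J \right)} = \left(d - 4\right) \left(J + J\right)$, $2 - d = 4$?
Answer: $30 + 3 \sqrt{51} \approx 51.424$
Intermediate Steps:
$d = -2$ ($d = 2 - 4 = -2$)
$f{\left(J \right)} = - 12 J$ ($f{\left(J \right)} = \left(-2 - 4\right) \left(J + J\right) = - 6 \cdot 2 J = - 12 J$)
$\left(\sqrt{f{\left(-4 \right)} + 3} + 10\right) H{\left(2,- 3 \left(-3 + 5\right) \right)} = \left(\sqrt{\left(-12\right) \left(-4\right) + 3} + 10\right) 3 = \left(\sqrt{48 + 3} + 10\right) 3 = \left(\sqrt{51} + 10\right) 3 = \left(10 + \sqrt{51}\right) 3 = 30 + 3 \sqrt{51}$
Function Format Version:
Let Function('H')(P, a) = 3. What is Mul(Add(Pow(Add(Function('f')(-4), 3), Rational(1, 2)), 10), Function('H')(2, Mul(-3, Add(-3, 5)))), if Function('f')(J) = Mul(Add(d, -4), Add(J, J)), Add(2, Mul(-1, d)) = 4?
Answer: Add(30, Mul(3, Pow(51, Rational(1, 2)))) ≈ 51.424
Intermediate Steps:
d = -2 (d = Add(2, Mul(-1, 4)) = Add(2, -4) = -2)
Function('f')(J) = Mul(-12, J) (Function('f')(J) = Mul(Add(-2, -4), Add(J, J)) = Mul(-6, Mul(2, J)) = Mul(-12, J))
Mul(Add(Pow(Add(Function('f')(-4), 3), Rational(1, 2)), 10), Function('H')(2, Mul(-3, Add(-3, 5)))) = Mul(Add(Pow(Add(Mul(-12, -4), 3), Rational(1, 2)), 10), 3) = Mul(Add(Pow(Add(48, 3), Rational(1, 2)), 10), 3) = Mul(Add(Pow(51, Rational(1, 2)), 10), 3) = Mul(Add(10, Pow(51, Rational(1, 2))), 3) = Add(30, Mul(3, Pow(51, Rational(1, 2))))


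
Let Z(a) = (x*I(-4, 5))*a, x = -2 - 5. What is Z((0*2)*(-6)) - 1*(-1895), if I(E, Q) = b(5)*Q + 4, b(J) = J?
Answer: 1895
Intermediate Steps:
x = -7
I(E, Q) = 4 + 5*Q (I(E, Q) = 5*Q + 4 = 4 + 5*Q)
Z(a) = -203*a (Z(a) = (-7*(4 + 5*5))*a = (-7*(4 + 25))*a = (-7*29)*a = -203*a)
Z((0*2)*(-6)) - 1*(-1895) = -203*0*2*(-6) - 1*(-1895) = -0*(-6) + 1895 = -203*0 + 1895 = 0 + 1895 = 1895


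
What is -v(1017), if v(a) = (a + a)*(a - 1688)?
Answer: 1364814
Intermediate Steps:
v(a) = 2*a*(-1688 + a) (v(a) = (2*a)*(-1688 + a) = 2*a*(-1688 + a))
-v(1017) = -2*1017*(-1688 + 1017) = -2*1017*(-671) = -1*(-1364814) = 1364814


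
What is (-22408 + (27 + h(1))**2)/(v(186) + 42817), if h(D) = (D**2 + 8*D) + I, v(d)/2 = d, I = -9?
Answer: -21679/43189 ≈ -0.50196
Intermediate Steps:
v(d) = 2*d
h(D) = -9 + D**2 + 8*D (h(D) = (D**2 + 8*D) - 9 = -9 + D**2 + 8*D)
(-22408 + (27 + h(1))**2)/(v(186) + 42817) = (-22408 + (27 + (-9 + 1**2 + 8*1))**2)/(2*186 + 42817) = (-22408 + (27 + (-9 + 1 + 8))**2)/(372 + 42817) = (-22408 + (27 + 0)**2)/43189 = (-22408 + 27**2)*(1/43189) = (-22408 + 729)*(1/43189) = -21679*1/43189 = -21679/43189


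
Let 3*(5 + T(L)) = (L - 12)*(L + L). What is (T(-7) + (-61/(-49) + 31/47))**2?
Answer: 349530446521/47734281 ≈ 7322.4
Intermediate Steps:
T(L) = -5 + 2*L*(-12 + L)/3 (T(L) = -5 + ((L - 12)*(L + L))/3 = -5 + ((-12 + L)*(2*L))/3 = -5 + (2*L*(-12 + L))/3 = -5 + 2*L*(-12 + L)/3)
(T(-7) + (-61/(-49) + 31/47))**2 = ((-5 - 8*(-7) + (2/3)*(-7)**2) + (-61/(-49) + 31/47))**2 = ((-5 + 56 + (2/3)*49) + (-61*(-1/49) + 31*(1/47)))**2 = ((-5 + 56 + 98/3) + (61/49 + 31/47))**2 = (251/3 + 4386/2303)**2 = (591211/6909)**2 = 349530446521/47734281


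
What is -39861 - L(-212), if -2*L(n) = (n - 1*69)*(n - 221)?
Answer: 41951/2 ≈ 20976.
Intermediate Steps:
L(n) = -(-221 + n)*(-69 + n)/2 (L(n) = -(n - 1*69)*(n - 221)/2 = -(n - 69)*(-221 + n)/2 = -(-69 + n)*(-221 + n)/2 = -(-221 + n)*(-69 + n)/2)
-39861 - L(-212) = -39861 - (-15249/2 + 145*(-212) - ½*(-212)²) = -39861 - (-15249/2 - 30740 - ½*44944) = -39861 - (-15249/2 - 30740 - 22472) = -39861 - 1*(-121673/2) = -39861 + 121673/2 = 41951/2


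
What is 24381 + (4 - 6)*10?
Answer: 24361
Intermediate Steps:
24381 + (4 - 6)*10 = 24381 - 2*10 = 24381 - 20 = 24361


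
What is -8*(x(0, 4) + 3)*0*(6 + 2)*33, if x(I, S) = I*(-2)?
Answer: 0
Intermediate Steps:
x(I, S) = -2*I
-8*(x(0, 4) + 3)*0*(6 + 2)*33 = -8*(-2*0 + 3)*0*(6 + 2)*33 = -8*(0 + 3)*0*8*33 = -24*0*33 = -8*0*33 = 0*33 = 0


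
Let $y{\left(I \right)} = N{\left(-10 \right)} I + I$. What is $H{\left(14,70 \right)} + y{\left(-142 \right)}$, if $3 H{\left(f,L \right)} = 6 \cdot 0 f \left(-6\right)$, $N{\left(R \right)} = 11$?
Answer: $-1704$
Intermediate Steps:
$y{\left(I \right)} = 12 I$ ($y{\left(I \right)} = 11 I + I = 12 I$)
$H{\left(f,L \right)} = 0$ ($H{\left(f,L \right)} = \frac{6 \cdot 0 f \left(-6\right)}{3} = \frac{6 \cdot 0 \left(-6\right)}{3} = \frac{0 \left(-6\right)}{3} = \frac{1}{3} \cdot 0 = 0$)
$H{\left(14,70 \right)} + y{\left(-142 \right)} = 0 + 12 \left(-142\right) = 0 - 1704 = -1704$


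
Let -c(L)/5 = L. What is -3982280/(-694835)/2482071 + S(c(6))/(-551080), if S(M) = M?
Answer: 1078668979219/19008179839885956 ≈ 5.6748e-5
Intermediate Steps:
c(L) = -5*L
-3982280/(-694835)/2482071 + S(c(6))/(-551080) = -3982280/(-694835)/2482071 - 5*6/(-551080) = -3982280*(-1/694835)*(1/2482071) - 30*(-1/551080) = (796456/138967)*(1/2482071) + 3/55108 = 796456/344925960657 + 3/55108 = 1078668979219/19008179839885956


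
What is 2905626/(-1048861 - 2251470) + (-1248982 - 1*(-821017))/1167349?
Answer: -4804305761889/3852638092519 ≈ -1.2470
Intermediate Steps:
2905626/(-1048861 - 2251470) + (-1248982 - 1*(-821017))/1167349 = 2905626/(-3300331) + (-1248982 + 821017)*(1/1167349) = 2905626*(-1/3300331) - 427965*1/1167349 = -2905626/3300331 - 427965/1167349 = -4804305761889/3852638092519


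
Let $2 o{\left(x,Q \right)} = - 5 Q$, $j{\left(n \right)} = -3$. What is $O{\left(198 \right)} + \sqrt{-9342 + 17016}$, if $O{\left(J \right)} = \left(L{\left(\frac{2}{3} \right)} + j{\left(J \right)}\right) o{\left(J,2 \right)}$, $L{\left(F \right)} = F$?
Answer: $\frac{35}{3} + \sqrt{7674} \approx 99.268$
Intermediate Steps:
$o{\left(x,Q \right)} = - \frac{5 Q}{2}$ ($o{\left(x,Q \right)} = \frac{\left(-5\right) Q}{2} = - \frac{5 Q}{2}$)
$O{\left(J \right)} = \frac{35}{3}$ ($O{\left(J \right)} = \left(\frac{2}{3} - 3\right) \left(\left(- \frac{5}{2}\right) 2\right) = \left(2 \cdot \frac{1}{3} - 3\right) \left(-5\right) = \left(\frac{2}{3} - 3\right) \left(-5\right) = \left(- \frac{7}{3}\right) \left(-5\right) = \frac{35}{3}$)
$O{\left(198 \right)} + \sqrt{-9342 + 17016} = \frac{35}{3} + \sqrt{-9342 + 17016} = \frac{35}{3} + \sqrt{7674}$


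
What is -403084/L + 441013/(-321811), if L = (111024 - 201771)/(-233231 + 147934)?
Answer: -11064499465088539/29203382817 ≈ -3.7888e+5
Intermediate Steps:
L = 90747/85297 (L = -90747/(-85297) = -90747*(-1/85297) = 90747/85297 ≈ 1.0639)
-403084/L + 441013/(-321811) = -403084/90747/85297 + 441013/(-321811) = -403084*85297/90747 + 441013*(-1/321811) = -34381855948/90747 - 441013/321811 = -11064499465088539/29203382817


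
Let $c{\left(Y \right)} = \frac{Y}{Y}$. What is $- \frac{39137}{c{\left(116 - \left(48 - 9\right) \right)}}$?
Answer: $-39137$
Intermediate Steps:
$c{\left(Y \right)} = 1$
$- \frac{39137}{c{\left(116 - \left(48 - 9\right) \right)}} = - \frac{39137}{1} = \left(-39137\right) 1 = -39137$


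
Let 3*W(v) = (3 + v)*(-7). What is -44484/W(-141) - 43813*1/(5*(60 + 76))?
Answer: -22178453/109480 ≈ -202.58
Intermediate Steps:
W(v) = -7 - 7*v/3 (W(v) = ((3 + v)*(-7))/3 = (-21 - 7*v)/3 = -7 - 7*v/3)
-44484/W(-141) - 43813*1/(5*(60 + 76)) = -44484/(-7 - 7/3*(-141)) - 43813*1/(5*(60 + 76)) = -44484/(-7 + 329) - 43813/(136*5) = -44484/322 - 43813/680 = -44484*1/322 - 43813*1/680 = -22242/161 - 43813/680 = -22178453/109480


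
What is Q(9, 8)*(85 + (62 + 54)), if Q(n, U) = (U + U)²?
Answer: 51456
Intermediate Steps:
Q(n, U) = 4*U² (Q(n, U) = (2*U)² = 4*U²)
Q(9, 8)*(85 + (62 + 54)) = (4*8²)*(85 + (62 + 54)) = (4*64)*(85 + 116) = 256*201 = 51456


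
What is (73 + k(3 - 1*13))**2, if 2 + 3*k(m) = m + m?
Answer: 38809/9 ≈ 4312.1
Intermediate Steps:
k(m) = -2/3 + 2*m/3 (k(m) = -2/3 + (m + m)/3 = -2/3 + (2*m)/3 = -2/3 + 2*m/3)
(73 + k(3 - 1*13))**2 = (73 + (-2/3 + 2*(3 - 1*13)/3))**2 = (73 + (-2/3 + 2*(3 - 13)/3))**2 = (73 + (-2/3 + (2/3)*(-10)))**2 = (73 + (-2/3 - 20/3))**2 = (73 - 22/3)**2 = (197/3)**2 = 38809/9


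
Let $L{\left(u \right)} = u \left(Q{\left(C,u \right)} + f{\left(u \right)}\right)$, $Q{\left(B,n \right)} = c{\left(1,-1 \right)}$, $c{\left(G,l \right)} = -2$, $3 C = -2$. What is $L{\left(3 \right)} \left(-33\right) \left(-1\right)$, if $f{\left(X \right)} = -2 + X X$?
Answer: $495$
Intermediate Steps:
$C = - \frac{2}{3}$ ($C = \frac{1}{3} \left(-2\right) = - \frac{2}{3} \approx -0.66667$)
$f{\left(X \right)} = -2 + X^{2}$
$Q{\left(B,n \right)} = -2$
$L{\left(u \right)} = u \left(-4 + u^{2}\right)$ ($L{\left(u \right)} = u \left(-2 + \left(-2 + u^{2}\right)\right) = u \left(-4 + u^{2}\right)$)
$L{\left(3 \right)} \left(-33\right) \left(-1\right) = 3 \left(-4 + 3^{2}\right) \left(-33\right) \left(-1\right) = 3 \left(-4 + 9\right) \left(-33\right) \left(-1\right) = 3 \cdot 5 \left(-33\right) \left(-1\right) = 15 \left(-33\right) \left(-1\right) = \left(-495\right) \left(-1\right) = 495$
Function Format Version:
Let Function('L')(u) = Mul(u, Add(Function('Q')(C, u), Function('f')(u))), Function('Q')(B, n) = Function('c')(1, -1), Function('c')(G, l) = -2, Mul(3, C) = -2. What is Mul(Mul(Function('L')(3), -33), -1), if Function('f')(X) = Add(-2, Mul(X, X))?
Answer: 495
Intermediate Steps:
C = Rational(-2, 3) (C = Mul(Rational(1, 3), -2) = Rational(-2, 3) ≈ -0.66667)
Function('f')(X) = Add(-2, Pow(X, 2))
Function('Q')(B, n) = -2
Function('L')(u) = Mul(u, Add(-4, Pow(u, 2))) (Function('L')(u) = Mul(u, Add(-2, Add(-2, Pow(u, 2)))) = Mul(u, Add(-4, Pow(u, 2))))
Mul(Mul(Function('L')(3), -33), -1) = Mul(Mul(Mul(3, Add(-4, Pow(3, 2))), -33), -1) = Mul(Mul(Mul(3, Add(-4, 9)), -33), -1) = Mul(Mul(Mul(3, 5), -33), -1) = Mul(Mul(15, -33), -1) = Mul(-495, -1) = 495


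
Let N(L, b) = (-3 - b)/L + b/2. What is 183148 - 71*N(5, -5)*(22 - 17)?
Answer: 367787/2 ≈ 1.8389e+5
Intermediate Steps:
N(L, b) = b/2 + (-3 - b)/L (N(L, b) = (-3 - b)/L + b*(½) = (-3 - b)/L + b/2 = b/2 + (-3 - b)/L)
183148 - 71*N(5, -5)*(22 - 17) = 183148 - 71*((-3 - 1*(-5) + (½)*5*(-5))/5)*(22 - 17) = 183148 - 71*((-3 + 5 - 25/2)/5)*5 = 183148 - 71*((⅕)*(-21/2))*5 = 183148 - 71*(-21/10)*5 = 183148 - (-1491)*5/10 = 183148 - 1*(-1491/2) = 183148 + 1491/2 = 367787/2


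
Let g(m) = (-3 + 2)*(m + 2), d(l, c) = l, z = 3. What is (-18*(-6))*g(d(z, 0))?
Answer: -540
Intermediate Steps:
g(m) = -2 - m (g(m) = -(2 + m) = -2 - m)
(-18*(-6))*g(d(z, 0)) = (-18*(-6))*(-2 - 1*3) = 108*(-2 - 3) = 108*(-5) = -540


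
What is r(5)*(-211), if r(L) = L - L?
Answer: 0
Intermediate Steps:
r(L) = 0
r(5)*(-211) = 0*(-211) = 0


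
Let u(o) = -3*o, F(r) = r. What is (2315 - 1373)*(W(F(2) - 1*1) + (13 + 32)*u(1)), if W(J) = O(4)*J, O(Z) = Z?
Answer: -123402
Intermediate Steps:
W(J) = 4*J
(2315 - 1373)*(W(F(2) - 1*1) + (13 + 32)*u(1)) = (2315 - 1373)*(4*(2 - 1*1) + (13 + 32)*(-3*1)) = 942*(4*(2 - 1) + 45*(-3)) = 942*(4*1 - 135) = 942*(4 - 135) = 942*(-131) = -123402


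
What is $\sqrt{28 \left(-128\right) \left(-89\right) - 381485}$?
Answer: $i \sqrt{62509} \approx 250.02 i$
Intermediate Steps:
$\sqrt{28 \left(-128\right) \left(-89\right) - 381485} = \sqrt{\left(-3584\right) \left(-89\right) - 381485} = \sqrt{318976 - 381485} = \sqrt{-62509} = i \sqrt{62509}$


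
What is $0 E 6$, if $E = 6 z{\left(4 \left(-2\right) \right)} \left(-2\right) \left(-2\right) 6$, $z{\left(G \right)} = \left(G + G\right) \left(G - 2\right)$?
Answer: $0$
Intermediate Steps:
$z{\left(G \right)} = 2 G \left(-2 + G\right)$
$E = 23040$ ($E = 6 \cdot 2 \cdot 4 \left(-2\right) \left(-2 + 4 \left(-2\right)\right) \left(-2\right) \left(-2\right) 6 = 6 \cdot 2 \left(-8\right) \left(-2 - 8\right) 4 \cdot 6 = 6 \cdot 2 \left(-8\right) \left(-10\right) 24 = 6 \cdot 160 \cdot 24 = 960 \cdot 24 = 23040$)
$0 E 6 = 0 \cdot 23040 \cdot 6 = 0 \cdot 6 = 0$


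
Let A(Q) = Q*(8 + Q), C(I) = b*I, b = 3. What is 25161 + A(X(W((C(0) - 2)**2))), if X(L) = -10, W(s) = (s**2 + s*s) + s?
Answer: 25181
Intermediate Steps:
C(I) = 3*I
W(s) = s + 2*s**2 (W(s) = (s**2 + s**2) + s = 2*s**2 + s = s + 2*s**2)
25161 + A(X(W((C(0) - 2)**2))) = 25161 - 10*(8 - 10) = 25161 - 10*(-2) = 25161 + 20 = 25181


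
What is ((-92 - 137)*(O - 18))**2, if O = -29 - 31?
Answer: 319051044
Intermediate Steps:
O = -60
((-92 - 137)*(O - 18))**2 = ((-92 - 137)*(-60 - 18))**2 = (-229*(-78))**2 = 17862**2 = 319051044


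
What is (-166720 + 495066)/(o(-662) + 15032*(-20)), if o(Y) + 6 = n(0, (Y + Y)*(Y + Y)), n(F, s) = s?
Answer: 164173/726165 ≈ 0.22608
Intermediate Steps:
o(Y) = -6 + 4*Y² (o(Y) = -6 + (Y + Y)*(Y + Y) = -6 + (2*Y)*(2*Y) = -6 + 4*Y²)
(-166720 + 495066)/(o(-662) + 15032*(-20)) = (-166720 + 495066)/((-6 + 4*(-662)²) + 15032*(-20)) = 328346/((-6 + 4*438244) - 300640) = 328346/((-6 + 1752976) - 300640) = 328346/(1752970 - 300640) = 328346/1452330 = 328346*(1/1452330) = 164173/726165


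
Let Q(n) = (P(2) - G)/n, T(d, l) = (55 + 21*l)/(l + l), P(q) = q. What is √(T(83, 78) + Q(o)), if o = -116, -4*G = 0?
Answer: √55440489/2262 ≈ 3.2917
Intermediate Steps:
G = 0 (G = -¼*0 = 0)
T(d, l) = (55 + 21*l)/(2*l) (T(d, l) = (55 + 21*l)/((2*l)) = (55 + 21*l)*(1/(2*l)) = (55 + 21*l)/(2*l))
Q(n) = 2/n (Q(n) = (2 - 1*0)/n = (2 + 0)/n = 2/n)
√(T(83, 78) + Q(o)) = √((½)*(55 + 21*78)/78 + 2/(-116)) = √((½)*(1/78)*(55 + 1638) + 2*(-1/116)) = √((½)*(1/78)*1693 - 1/58) = √(1693/156 - 1/58) = √(49019/4524) = √55440489/2262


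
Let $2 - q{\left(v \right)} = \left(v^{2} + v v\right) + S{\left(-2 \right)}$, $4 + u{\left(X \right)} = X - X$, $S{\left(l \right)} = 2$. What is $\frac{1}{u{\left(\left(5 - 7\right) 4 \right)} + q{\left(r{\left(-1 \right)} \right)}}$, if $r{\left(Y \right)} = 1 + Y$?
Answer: $- \frac{1}{4} \approx -0.25$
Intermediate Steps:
$u{\left(X \right)} = -4$ ($u{\left(X \right)} = -4 + \left(X - X\right) = -4 + 0 = -4$)
$q{\left(v \right)} = - 2 v^{2}$ ($q{\left(v \right)} = 2 - \left(\left(v^{2} + v v\right) + 2\right) = 2 - \left(\left(v^{2} + v^{2}\right) + 2\right) = 2 - \left(2 v^{2} + 2\right) = 2 - \left(2 + 2 v^{2}\right) = - 2 v^{2}$)
$\frac{1}{u{\left(\left(5 - 7\right) 4 \right)} + q{\left(r{\left(-1 \right)} \right)}} = \frac{1}{-4 - 2 \left(1 - 1\right)^{2}} = \frac{1}{-4 - 2 \cdot 0^{2}} = \frac{1}{-4 - 0} = \frac{1}{-4 + 0} = \frac{1}{-4} = - \frac{1}{4}$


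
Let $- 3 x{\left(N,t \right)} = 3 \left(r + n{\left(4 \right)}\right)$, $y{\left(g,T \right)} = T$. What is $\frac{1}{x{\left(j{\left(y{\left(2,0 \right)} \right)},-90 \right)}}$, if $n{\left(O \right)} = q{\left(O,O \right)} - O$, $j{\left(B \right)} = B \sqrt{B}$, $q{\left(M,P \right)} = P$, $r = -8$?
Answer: $\frac{1}{8} \approx 0.125$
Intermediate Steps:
$j{\left(B \right)} = B^{\frac{3}{2}}$
$n{\left(O \right)} = 0$ ($n{\left(O \right)} = O - O = 0$)
$x{\left(N,t \right)} = 8$ ($x{\left(N,t \right)} = - \frac{3 \left(-8 + 0\right)}{3} = - \frac{3 \left(-8\right)}{3} = \left(- \frac{1}{3}\right) \left(-24\right) = 8$)
$\frac{1}{x{\left(j{\left(y{\left(2,0 \right)} \right)},-90 \right)}} = \frac{1}{8}$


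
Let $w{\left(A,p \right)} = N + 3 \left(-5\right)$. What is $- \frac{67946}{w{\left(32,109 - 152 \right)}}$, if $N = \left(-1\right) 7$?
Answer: $\frac{33973}{11} \approx 3088.5$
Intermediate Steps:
$N = -7$
$w{\left(A,p \right)} = -22$ ($w{\left(A,p \right)} = -7 + 3 \left(-5\right) = -7 - 15 = -22$)
$- \frac{67946}{w{\left(32,109 - 152 \right)}} = - \frac{67946}{-22} = \left(-67946\right) \left(- \frac{1}{22}\right) = \frac{33973}{11}$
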